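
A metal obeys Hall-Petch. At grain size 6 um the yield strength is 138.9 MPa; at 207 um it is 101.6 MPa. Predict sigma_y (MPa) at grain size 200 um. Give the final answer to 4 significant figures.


sigma_y = sigma0 + k / sqrt(d)
1/sqrt(d1) = 1/sqrt(6e-06) = 408.248;  1/sqrt(d2) = 69.5048
k = (sigma1 - sigma2) / (1/sqrt(d1) - 1/sqrt(d2)) = (138.9 - 101.6) / (408.248 - 69.5048) = 0.110113 MPa*m^0.5
sigma0 = sigma1 - k/sqrt(d1) = 138.9 - 0.110113*408.248 = 93.9466 MPa
sigma_y(d3) = 93.9466 + 0.110113 / sqrt(2e-04) = 101.7 MPa


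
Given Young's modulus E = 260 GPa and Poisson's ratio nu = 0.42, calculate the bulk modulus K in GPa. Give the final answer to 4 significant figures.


K = E / (3*(1-2*nu))
K = 260 / (3*(1-2*0.42))
K = 541.7 GPa


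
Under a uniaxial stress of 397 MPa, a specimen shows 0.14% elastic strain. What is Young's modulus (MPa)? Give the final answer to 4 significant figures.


E = sigma / epsilon
epsilon = 0.14% = 1.4e-03
E = 397 / 1.4e-03
E = 283600 MPa


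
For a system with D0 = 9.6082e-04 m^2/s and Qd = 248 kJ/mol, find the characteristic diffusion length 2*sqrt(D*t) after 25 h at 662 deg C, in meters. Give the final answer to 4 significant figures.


Step 1: D = D0 * exp(-Qd/(R*T))
T = 935.15 K
D = 9.6082e-04 * exp(-248e3 / (8.314 * 935.15)) = 1.34777e-17 m^2/s
Step 2: L = 2*sqrt(D*t)
t = 25 h = 90000 s
L = 2*sqrt(1.34777e-17 * 90000) = 2.203e-06 m


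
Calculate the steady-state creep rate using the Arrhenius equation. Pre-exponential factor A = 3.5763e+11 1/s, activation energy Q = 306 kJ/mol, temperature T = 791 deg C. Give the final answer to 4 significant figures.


rate = A * exp(-Q / (R*T))
T = 791 + 273.15 = 1064.15 K
rate = 3.5763e+11 * exp(-306e3 / (8.314 * 1064.15))
rate = 3.409e-04 1/s


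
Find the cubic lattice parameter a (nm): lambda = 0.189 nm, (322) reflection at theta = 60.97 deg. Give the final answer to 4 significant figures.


d = lambda / (2*sin(theta))
d = 0.189 / (2*sin(60.97 deg))
d = 0.108078 nm
a = d * sqrt(h^2+k^2+l^2) = 0.108078 * sqrt(17)
a = 0.4456 nm


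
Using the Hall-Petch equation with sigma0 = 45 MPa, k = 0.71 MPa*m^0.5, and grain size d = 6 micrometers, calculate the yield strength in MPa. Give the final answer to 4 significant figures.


sigma_y = sigma0 + k / sqrt(d)
d = 6 um = 6e-06 m
sigma_y = 45 + 0.71 / sqrt(6e-06)
sigma_y = 334.9 MPa


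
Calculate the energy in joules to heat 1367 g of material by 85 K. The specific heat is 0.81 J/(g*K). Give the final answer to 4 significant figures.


Q = m * cp * dT
Q = 1367 * 0.81 * 85
Q = 94120 J


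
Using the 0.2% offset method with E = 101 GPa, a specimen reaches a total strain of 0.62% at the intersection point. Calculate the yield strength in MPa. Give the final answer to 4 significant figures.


Offset strain = 0.002
Elastic strain at yield = total_strain - offset = 6.2e-03 - 0.002 = 4.2e-03
sigma_y = E * elastic_strain = 101000 * 4.2e-03
sigma_y = 424.2 MPa


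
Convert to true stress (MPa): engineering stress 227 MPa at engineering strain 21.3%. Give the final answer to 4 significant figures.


sigma_true = sigma_eng * (1 + epsilon_eng)
sigma_true = 227 * (1 + 0.213)
sigma_true = 275.4 MPa


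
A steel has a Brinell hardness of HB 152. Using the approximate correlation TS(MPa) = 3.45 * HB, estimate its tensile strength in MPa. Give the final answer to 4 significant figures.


TS (MPa) = 3.45 * HB
TS = 3.45 * 152
TS = 524.4 MPa


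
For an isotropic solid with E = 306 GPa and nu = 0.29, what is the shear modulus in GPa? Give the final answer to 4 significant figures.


G = E / (2*(1+nu))
G = 306 / (2*(1+0.29))
G = 118.6 GPa


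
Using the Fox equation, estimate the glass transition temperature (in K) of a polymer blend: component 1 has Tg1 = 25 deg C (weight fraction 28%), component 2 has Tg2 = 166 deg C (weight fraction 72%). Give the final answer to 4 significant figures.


1/Tg = w1/Tg1 + w2/Tg2 (in Kelvin)
Tg1 = 298.15 K, Tg2 = 439.15 K
1/Tg = 0.28/298.15 + 0.72/439.15
Tg = 387.8 K


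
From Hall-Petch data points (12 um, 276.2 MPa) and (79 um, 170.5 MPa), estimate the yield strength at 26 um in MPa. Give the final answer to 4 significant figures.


sigma_y = sigma0 + k / sqrt(d)
1/sqrt(d1) = 1/sqrt(1.2e-05) = 288.675;  1/sqrt(d2) = 112.509
k = (sigma1 - sigma2) / (1/sqrt(d1) - 1/sqrt(d2)) = (276.2 - 170.5) / (288.675 - 112.509) = 0.600001 MPa*m^0.5
sigma0 = sigma1 - k/sqrt(d1) = 276.2 - 0.600001*288.675 = 102.995 MPa
sigma_y(d3) = 102.995 + 0.600001 / sqrt(2.6e-05) = 220.7 MPa


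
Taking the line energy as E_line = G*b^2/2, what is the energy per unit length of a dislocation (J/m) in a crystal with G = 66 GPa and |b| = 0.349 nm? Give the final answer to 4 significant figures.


E = G*b^2/2
b = 0.349 nm = 3.49e-10 m
G = 66 GPa = 6.6e+10 Pa
E = 0.5 * 6.6e+10 * (3.49e-10)^2
E = 4.019e-09 J/m


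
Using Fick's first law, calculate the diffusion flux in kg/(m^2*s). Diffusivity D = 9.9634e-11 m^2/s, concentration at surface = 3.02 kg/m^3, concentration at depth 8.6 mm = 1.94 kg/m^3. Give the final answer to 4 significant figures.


J = -D * (dC/dx) = D * (C1 - C2) / dx
J = 9.9634e-11 * (3.02 - 1.94) / 8.6e-03
J = 1.251e-08 kg/(m^2*s)


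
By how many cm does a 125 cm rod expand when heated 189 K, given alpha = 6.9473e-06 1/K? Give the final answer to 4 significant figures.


dL = L0 * alpha * dT
dL = 125 * 6.9473e-06 * 189
dL = 0.1641 cm


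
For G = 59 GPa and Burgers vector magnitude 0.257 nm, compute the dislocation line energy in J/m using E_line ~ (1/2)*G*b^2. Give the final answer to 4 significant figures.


E = G*b^2/2
b = 0.257 nm = 2.57e-10 m
G = 59 GPa = 5.9e+10 Pa
E = 0.5 * 5.9e+10 * (2.57e-10)^2
E = 1.948e-09 J/m


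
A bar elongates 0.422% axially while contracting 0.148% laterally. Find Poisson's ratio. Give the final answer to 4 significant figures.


nu = -epsilon_lat / epsilon_axial
Lateral strain is contraction (negative), so using magnitudes:
nu = 0.148 / 0.422
nu = 0.3507


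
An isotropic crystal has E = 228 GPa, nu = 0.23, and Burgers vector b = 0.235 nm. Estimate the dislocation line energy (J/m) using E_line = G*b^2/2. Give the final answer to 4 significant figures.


Step 1: G = E / (2*(1+nu))
G = 228 / (2*(1+0.23)) = 92.6829 GPa = 9.26829e+10 Pa
Step 2: E_line = G*b^2/2
b = 0.235 nm = 2.35e-10 m
E_line = 0.5 * 9.26829e+10 * (2.35e-10)^2 = 2.559e-09 J/m


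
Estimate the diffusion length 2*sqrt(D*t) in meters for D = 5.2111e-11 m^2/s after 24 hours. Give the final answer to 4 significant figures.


t = 24 hr = 86400 s
Diffusion length = 2*sqrt(D*t)
= 2*sqrt(5.2111e-11 * 86400)
= 4.244e-03 m


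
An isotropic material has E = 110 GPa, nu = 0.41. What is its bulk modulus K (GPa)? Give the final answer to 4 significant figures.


K = E / (3*(1-2*nu))
K = 110 / (3*(1-2*0.41))
K = 203.7 GPa


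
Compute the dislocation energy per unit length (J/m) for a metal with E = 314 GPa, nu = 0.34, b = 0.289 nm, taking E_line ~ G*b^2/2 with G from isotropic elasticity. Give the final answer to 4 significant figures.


Step 1: G = E / (2*(1+nu))
G = 314 / (2*(1+0.34)) = 117.164 GPa = 1.17164e+11 Pa
Step 2: E_line = G*b^2/2
b = 0.289 nm = 2.89e-10 m
E_line = 0.5 * 1.17164e+11 * (2.89e-10)^2 = 4.893e-09 J/m


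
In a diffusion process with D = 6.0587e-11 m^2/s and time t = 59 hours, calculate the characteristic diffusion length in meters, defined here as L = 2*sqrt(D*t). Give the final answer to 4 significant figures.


t = 59 hr = 212400 s
Diffusion length = 2*sqrt(D*t)
= 2*sqrt(6.0587e-11 * 212400)
= 7.175e-03 m


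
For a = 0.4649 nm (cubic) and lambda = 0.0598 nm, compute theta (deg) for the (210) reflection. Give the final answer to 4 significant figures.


d = a / sqrt(h^2+k^2+l^2)
d = 0.4649 / sqrt(5) = 0.20791 nm
lambda = 2*d*sin(theta)  =>  sin(theta) = lambda / (2*d)
sin(theta) = 0.0598 / (2 * 0.20791) = 0.143813
theta = 8.269 deg


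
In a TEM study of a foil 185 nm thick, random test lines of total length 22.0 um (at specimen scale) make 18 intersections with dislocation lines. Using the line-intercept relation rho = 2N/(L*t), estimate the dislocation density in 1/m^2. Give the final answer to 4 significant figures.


rho = 2N / (L * t)
L = 22.0 um = 2.2e-05 m, t = 185 nm = 1.85e-07 m
rho = 2 * 18 / (2.2e-05 * 1.85e-07)
rho = 8.845e+12 1/m^2


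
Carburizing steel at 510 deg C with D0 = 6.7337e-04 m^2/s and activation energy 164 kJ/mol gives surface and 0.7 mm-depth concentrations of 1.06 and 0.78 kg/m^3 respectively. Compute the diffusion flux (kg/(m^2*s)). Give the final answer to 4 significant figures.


Step 1: D = D0 * exp(-Qd/(R*T))
T = 510 + 273.15 = 783.15 K
D = 6.7337e-04 * exp(-164e3 / (8.314 * 783.15)) = 7.75114e-15 m^2/s
Step 2: J = D * (C1 - C2) / dx
J = 7.75114e-15 * (1.06 - 0.78) / 7e-04
J = 3.1e-12 kg/(m^2*s)


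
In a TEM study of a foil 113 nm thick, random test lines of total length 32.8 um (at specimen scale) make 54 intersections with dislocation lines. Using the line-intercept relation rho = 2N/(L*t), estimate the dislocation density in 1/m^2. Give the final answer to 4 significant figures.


rho = 2N / (L * t)
L = 32.8 um = 3.28e-05 m, t = 113 nm = 1.13e-07 m
rho = 2 * 54 / (3.28e-05 * 1.13e-07)
rho = 2.914e+13 1/m^2


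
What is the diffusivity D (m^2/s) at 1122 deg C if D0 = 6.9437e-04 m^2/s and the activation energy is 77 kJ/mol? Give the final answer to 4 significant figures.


D = D0 * exp(-Qd / (R*T))
T = 1395.15 K
D = 6.9437e-04 * exp(-77e3 / (8.314 * 1395.15))
D = 9.091e-07 m^2/s


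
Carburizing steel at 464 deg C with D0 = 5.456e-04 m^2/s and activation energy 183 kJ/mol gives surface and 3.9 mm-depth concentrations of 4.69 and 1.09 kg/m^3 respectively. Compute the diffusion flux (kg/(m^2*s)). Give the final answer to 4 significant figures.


Step 1: D = D0 * exp(-Qd/(R*T))
T = 464 + 273.15 = 737.15 K
D = 5.456e-04 * exp(-183e3 / (8.314 * 737.15)) = 5.8746e-17 m^2/s
Step 2: J = D * (C1 - C2) / dx
J = 5.8746e-17 * (4.69 - 1.09) / 3.9e-03
J = 5.423e-14 kg/(m^2*s)


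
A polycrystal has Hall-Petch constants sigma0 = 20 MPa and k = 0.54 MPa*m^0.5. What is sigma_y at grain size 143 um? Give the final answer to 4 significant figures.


sigma_y = sigma0 + k / sqrt(d)
d = 143 um = 1.43e-04 m
sigma_y = 20 + 0.54 / sqrt(1.43e-04)
sigma_y = 65.16 MPa


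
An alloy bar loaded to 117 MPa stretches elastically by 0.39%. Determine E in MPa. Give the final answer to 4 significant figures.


E = sigma / epsilon
epsilon = 0.39% = 3.9e-03
E = 117 / 3.9e-03
E = 30000 MPa


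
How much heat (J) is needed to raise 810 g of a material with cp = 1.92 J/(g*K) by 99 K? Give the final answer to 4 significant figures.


Q = m * cp * dT
Q = 810 * 1.92 * 99
Q = 154000 J


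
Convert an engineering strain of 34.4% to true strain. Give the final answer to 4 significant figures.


epsilon_true = ln(1 + epsilon_eng)
epsilon_true = ln(1 + 0.344)
epsilon_true = 0.2957


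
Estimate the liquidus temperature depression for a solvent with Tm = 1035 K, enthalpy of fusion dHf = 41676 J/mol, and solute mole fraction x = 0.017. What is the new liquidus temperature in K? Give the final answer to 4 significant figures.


dT = R*Tm^2*x / dHf
dT = 8.314 * 1035^2 * 0.017 / 41676
dT = 3.6329 K
T_new = 1035 - 3.6329 = 1031 K


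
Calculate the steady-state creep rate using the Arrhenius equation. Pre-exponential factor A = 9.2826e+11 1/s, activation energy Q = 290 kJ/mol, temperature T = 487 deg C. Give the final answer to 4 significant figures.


rate = A * exp(-Q / (R*T))
T = 487 + 273.15 = 760.15 K
rate = 9.2826e+11 * exp(-290e3 / (8.314 * 760.15))
rate = 1.095e-08 1/s


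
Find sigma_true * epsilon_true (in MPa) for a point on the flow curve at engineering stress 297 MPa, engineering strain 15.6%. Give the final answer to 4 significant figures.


sigma_true = sigma_eng * (1 + epsilon_eng)
sigma_true = 297 * (1 + 0.156) = 343.332 MPa
epsilon_true = ln(1 + epsilon_eng)
epsilon_true = ln(1 + 0.156) = 0.144966
sigma_true * epsilon_true = 343.332 * 0.144966 = 49.77 MPa


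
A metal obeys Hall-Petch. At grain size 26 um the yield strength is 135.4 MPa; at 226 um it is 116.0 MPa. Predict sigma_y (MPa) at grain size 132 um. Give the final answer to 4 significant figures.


sigma_y = sigma0 + k / sqrt(d)
1/sqrt(d1) = 1/sqrt(2.6e-05) = 196.116;  1/sqrt(d2) = 66.519
k = (sigma1 - sigma2) / (1/sqrt(d1) - 1/sqrt(d2)) = (135.4 - 116.0) / (196.116 - 66.519) = 0.149695 MPa*m^0.5
sigma0 = sigma1 - k/sqrt(d1) = 135.4 - 0.149695*196.116 = 106.042 MPa
sigma_y(d3) = 106.042 + 0.149695 / sqrt(1.32e-04) = 119.1 MPa


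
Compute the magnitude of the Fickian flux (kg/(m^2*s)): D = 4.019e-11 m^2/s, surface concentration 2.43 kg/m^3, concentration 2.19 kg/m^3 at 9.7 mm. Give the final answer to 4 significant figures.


J = -D * (dC/dx) = D * (C1 - C2) / dx
J = 4.019e-11 * (2.43 - 2.19) / 9.7e-03
J = 9.944e-10 kg/(m^2*s)


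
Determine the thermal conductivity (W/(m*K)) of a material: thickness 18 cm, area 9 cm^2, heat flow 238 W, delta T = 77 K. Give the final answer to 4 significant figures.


k = Q*L / (A*dT)
L = 0.18 m, A = 9e-04 m^2
k = 238 * 0.18 / (9e-04 * 77)
k = 618.2 W/(m*K)


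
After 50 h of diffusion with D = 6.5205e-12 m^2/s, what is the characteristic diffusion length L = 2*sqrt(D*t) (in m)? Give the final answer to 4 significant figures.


t = 50 hr = 180000 s
Diffusion length = 2*sqrt(D*t)
= 2*sqrt(6.5205e-12 * 180000)
= 2.167e-03 m


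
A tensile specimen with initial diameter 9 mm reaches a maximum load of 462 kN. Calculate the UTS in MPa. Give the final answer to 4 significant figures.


A0 = pi*(d/2)^2 = pi*(9/2)^2 = 63.6173 mm^2
UTS = F_max / A0 = 462*1000 / 63.6173
UTS = 7262 MPa


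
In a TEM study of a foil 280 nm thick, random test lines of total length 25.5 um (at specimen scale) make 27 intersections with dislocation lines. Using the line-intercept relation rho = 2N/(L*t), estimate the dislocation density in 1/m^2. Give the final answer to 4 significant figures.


rho = 2N / (L * t)
L = 25.5 um = 2.55e-05 m, t = 280 nm = 2.8e-07 m
rho = 2 * 27 / (2.55e-05 * 2.8e-07)
rho = 7.563e+12 1/m^2


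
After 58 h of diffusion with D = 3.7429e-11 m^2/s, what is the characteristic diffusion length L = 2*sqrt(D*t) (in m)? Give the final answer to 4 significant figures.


t = 58 hr = 208800 s
Diffusion length = 2*sqrt(D*t)
= 2*sqrt(3.7429e-11 * 208800)
= 5.591e-03 m


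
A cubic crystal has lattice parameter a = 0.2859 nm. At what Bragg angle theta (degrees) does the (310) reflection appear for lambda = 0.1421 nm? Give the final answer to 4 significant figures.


d = a / sqrt(h^2+k^2+l^2)
d = 0.2859 / sqrt(10) = 0.0904095 nm
lambda = 2*d*sin(theta)  =>  sin(theta) = lambda / (2*d)
sin(theta) = 0.1421 / (2 * 0.0904095) = 0.785869
theta = 51.8 deg


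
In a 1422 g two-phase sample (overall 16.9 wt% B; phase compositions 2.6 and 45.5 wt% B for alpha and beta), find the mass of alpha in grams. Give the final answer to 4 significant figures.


f_alpha = (C_beta - C0) / (C_beta - C_alpha)
f_alpha = (45.5 - 16.9) / (45.5 - 2.6) = 0.666667
m_alpha = f_alpha * m_total = 0.666667 * 1422 = 948 g


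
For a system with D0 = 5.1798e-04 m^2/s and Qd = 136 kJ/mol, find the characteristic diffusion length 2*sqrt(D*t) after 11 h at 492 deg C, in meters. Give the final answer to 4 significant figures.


Step 1: D = D0 * exp(-Qd/(R*T))
T = 765.15 K
D = 5.1798e-04 * exp(-136e3 / (8.314 * 765.15)) = 2.6893e-13 m^2/s
Step 2: L = 2*sqrt(D*t)
t = 11 h = 39600 s
L = 2*sqrt(2.6893e-13 * 39600) = 2.064e-04 m


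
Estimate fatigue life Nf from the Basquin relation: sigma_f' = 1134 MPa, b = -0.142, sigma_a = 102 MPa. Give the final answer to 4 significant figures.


sigma_a = sigma_f' * (2*Nf)^b
2*Nf = (sigma_a / sigma_f')^(1/b)
2*Nf = (102 / 1134)^(1/-0.142)
2*Nf = 2.32428e+07
Nf = 1.162e+07 cycles


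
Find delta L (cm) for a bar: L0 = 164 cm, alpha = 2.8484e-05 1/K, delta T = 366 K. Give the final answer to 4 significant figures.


dL = L0 * alpha * dT
dL = 164 * 2.8484e-05 * 366
dL = 1.71 cm


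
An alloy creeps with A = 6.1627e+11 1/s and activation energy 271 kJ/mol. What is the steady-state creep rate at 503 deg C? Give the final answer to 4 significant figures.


rate = A * exp(-Q / (R*T))
T = 503 + 273.15 = 776.15 K
rate = 6.1627e+11 * exp(-271e3 / (8.314 * 776.15))
rate = 3.556e-07 1/s


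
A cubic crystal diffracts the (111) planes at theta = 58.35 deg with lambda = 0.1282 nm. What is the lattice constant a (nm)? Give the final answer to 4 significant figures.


d = lambda / (2*sin(theta))
d = 0.1282 / (2*sin(58.35 deg))
d = 0.0752993 nm
a = d * sqrt(h^2+k^2+l^2) = 0.0752993 * sqrt(3)
a = 0.1304 nm


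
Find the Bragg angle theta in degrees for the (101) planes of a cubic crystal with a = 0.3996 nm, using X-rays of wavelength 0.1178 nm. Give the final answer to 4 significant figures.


d = a / sqrt(h^2+k^2+l^2)
d = 0.3996 / sqrt(2) = 0.28256 nm
lambda = 2*d*sin(theta)  =>  sin(theta) = lambda / (2*d)
sin(theta) = 0.1178 / (2 * 0.28256) = 0.208451
theta = 12.03 deg


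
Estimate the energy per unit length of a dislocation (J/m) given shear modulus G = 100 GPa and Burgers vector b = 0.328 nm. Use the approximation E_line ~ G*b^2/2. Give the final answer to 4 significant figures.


E = G*b^2/2
b = 0.328 nm = 3.28e-10 m
G = 100 GPa = 1e+11 Pa
E = 0.5 * 1e+11 * (3.28e-10)^2
E = 5.379e-09 J/m


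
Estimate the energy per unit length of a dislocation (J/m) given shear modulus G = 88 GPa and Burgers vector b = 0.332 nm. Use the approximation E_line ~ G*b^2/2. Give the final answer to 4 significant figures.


E = G*b^2/2
b = 0.332 nm = 3.32e-10 m
G = 88 GPa = 8.8e+10 Pa
E = 0.5 * 8.8e+10 * (3.32e-10)^2
E = 4.85e-09 J/m


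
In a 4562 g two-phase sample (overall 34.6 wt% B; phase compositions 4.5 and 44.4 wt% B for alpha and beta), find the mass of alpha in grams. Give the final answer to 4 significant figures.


f_alpha = (C_beta - C0) / (C_beta - C_alpha)
f_alpha = (44.4 - 34.6) / (44.4 - 4.5) = 0.245614
m_alpha = f_alpha * m_total = 0.245614 * 4562 = 1120 g


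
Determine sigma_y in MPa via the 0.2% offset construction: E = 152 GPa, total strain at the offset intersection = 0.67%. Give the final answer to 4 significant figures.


Offset strain = 0.002
Elastic strain at yield = total_strain - offset = 6.7e-03 - 0.002 = 4.7e-03
sigma_y = E * elastic_strain = 152000 * 4.7e-03
sigma_y = 714.4 MPa


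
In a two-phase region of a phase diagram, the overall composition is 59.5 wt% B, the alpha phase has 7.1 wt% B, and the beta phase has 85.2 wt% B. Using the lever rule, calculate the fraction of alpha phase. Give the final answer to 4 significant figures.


f_alpha = (C_beta - C0) / (C_beta - C_alpha)
f_alpha = (85.2 - 59.5) / (85.2 - 7.1)
f_alpha = 0.3291


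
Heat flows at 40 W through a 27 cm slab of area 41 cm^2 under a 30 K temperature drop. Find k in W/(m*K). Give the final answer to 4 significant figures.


k = Q*L / (A*dT)
L = 0.27 m, A = 4.1e-03 m^2
k = 40 * 0.27 / (4.1e-03 * 30)
k = 87.8 W/(m*K)


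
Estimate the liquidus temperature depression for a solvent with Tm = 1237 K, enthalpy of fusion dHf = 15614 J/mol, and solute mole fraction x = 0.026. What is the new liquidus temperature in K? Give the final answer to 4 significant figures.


dT = R*Tm^2*x / dHf
dT = 8.314 * 1237^2 * 0.026 / 15614
dT = 21.184 K
T_new = 1237 - 21.184 = 1216 K


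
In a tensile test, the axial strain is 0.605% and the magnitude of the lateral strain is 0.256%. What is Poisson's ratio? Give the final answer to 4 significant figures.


nu = -epsilon_lat / epsilon_axial
Lateral strain is contraction (negative), so using magnitudes:
nu = 0.256 / 0.605
nu = 0.4231


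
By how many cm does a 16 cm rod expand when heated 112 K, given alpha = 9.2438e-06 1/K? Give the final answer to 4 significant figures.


dL = L0 * alpha * dT
dL = 16 * 9.2438e-06 * 112
dL = 0.01656 cm


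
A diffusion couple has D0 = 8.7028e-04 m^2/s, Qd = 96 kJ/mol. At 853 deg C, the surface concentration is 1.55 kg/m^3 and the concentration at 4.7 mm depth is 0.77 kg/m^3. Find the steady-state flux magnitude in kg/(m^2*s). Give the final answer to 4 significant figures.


Step 1: D = D0 * exp(-Qd/(R*T))
T = 853 + 273.15 = 1126.15 K
D = 8.7028e-04 * exp(-96e3 / (8.314 * 1126.15)) = 3.06686e-08 m^2/s
Step 2: J = D * (C1 - C2) / dx
J = 3.06686e-08 * (1.55 - 0.77) / 4.7e-03
J = 5.09e-06 kg/(m^2*s)


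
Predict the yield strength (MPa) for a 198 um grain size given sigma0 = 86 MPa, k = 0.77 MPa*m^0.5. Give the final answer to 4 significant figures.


sigma_y = sigma0 + k / sqrt(d)
d = 198 um = 1.98e-04 m
sigma_y = 86 + 0.77 / sqrt(1.98e-04)
sigma_y = 140.7 MPa


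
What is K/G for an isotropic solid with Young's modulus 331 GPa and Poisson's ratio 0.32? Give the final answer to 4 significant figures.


G = E / (2*(1+nu))
G = 331 / (2*(1+0.32)) = 125.379 GPa
K = E / (3*(1-2*nu))
K = 331 / (3*(1-2*0.32)) = 306.481 GPa
K/G = 306.481 / 125.379 = 2.444


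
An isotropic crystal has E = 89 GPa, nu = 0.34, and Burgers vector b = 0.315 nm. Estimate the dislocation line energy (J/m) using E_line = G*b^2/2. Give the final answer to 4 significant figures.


Step 1: G = E / (2*(1+nu))
G = 89 / (2*(1+0.34)) = 33.209 GPa = 3.3209e+10 Pa
Step 2: E_line = G*b^2/2
b = 0.315 nm = 3.15e-10 m
E_line = 0.5 * 3.3209e+10 * (3.15e-10)^2 = 1.648e-09 J/m


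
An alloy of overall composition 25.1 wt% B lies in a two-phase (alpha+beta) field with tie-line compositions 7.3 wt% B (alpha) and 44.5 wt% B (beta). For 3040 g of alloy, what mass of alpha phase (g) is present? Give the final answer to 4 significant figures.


f_alpha = (C_beta - C0) / (C_beta - C_alpha)
f_alpha = (44.5 - 25.1) / (44.5 - 7.3) = 0.521505
m_alpha = f_alpha * m_total = 0.521505 * 3040 = 1585 g


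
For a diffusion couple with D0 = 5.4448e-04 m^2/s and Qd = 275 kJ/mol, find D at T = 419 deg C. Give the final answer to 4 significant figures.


D = D0 * exp(-Qd / (R*T))
T = 692.15 K
D = 5.4448e-04 * exp(-275e3 / (8.314 * 692.15))
D = 9.588e-25 m^2/s


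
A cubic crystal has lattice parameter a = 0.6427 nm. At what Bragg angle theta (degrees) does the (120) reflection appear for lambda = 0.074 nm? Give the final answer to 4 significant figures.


d = a / sqrt(h^2+k^2+l^2)
d = 0.6427 / sqrt(5) = 0.287424 nm
lambda = 2*d*sin(theta)  =>  sin(theta) = lambda / (2*d)
sin(theta) = 0.074 / (2 * 0.287424) = 0.12873
theta = 7.396 deg


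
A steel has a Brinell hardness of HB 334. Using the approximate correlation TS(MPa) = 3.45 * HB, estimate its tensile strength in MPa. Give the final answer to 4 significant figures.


TS (MPa) = 3.45 * HB
TS = 3.45 * 334
TS = 1152 MPa


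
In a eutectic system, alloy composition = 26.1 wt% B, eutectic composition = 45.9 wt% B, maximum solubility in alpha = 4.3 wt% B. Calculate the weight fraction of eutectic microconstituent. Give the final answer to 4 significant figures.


f_primary = (C_e - C0) / (C_e - C_alpha_max)
f_primary = (45.9 - 26.1) / (45.9 - 4.3)
f_primary = 0.475962
f_eutectic = 1 - 0.475962 = 0.524


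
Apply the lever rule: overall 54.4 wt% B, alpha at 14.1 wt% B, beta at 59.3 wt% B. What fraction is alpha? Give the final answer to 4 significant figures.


f_alpha = (C_beta - C0) / (C_beta - C_alpha)
f_alpha = (59.3 - 54.4) / (59.3 - 14.1)
f_alpha = 0.1084


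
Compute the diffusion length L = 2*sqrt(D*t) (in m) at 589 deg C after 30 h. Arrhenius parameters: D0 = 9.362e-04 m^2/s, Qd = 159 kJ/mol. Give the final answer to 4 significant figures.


Step 1: D = D0 * exp(-Qd/(R*T))
T = 862.15 K
D = 9.362e-04 * exp(-159e3 / (8.314 * 862.15)) = 2.17655e-13 m^2/s
Step 2: L = 2*sqrt(D*t)
t = 30 h = 108000 s
L = 2*sqrt(2.17655e-13 * 108000) = 3.066e-04 m


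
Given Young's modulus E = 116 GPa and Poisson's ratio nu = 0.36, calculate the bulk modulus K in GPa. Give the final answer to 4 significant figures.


K = E / (3*(1-2*nu))
K = 116 / (3*(1-2*0.36))
K = 138.1 GPa


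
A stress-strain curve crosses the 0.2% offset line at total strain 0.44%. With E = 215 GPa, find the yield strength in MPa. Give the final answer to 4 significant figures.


Offset strain = 0.002
Elastic strain at yield = total_strain - offset = 4.4e-03 - 0.002 = 2.4e-03
sigma_y = E * elastic_strain = 215000 * 2.4e-03
sigma_y = 516 MPa


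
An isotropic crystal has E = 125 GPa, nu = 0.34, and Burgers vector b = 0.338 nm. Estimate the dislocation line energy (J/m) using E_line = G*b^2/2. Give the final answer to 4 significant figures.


Step 1: G = E / (2*(1+nu))
G = 125 / (2*(1+0.34)) = 46.6418 GPa = 4.66418e+10 Pa
Step 2: E_line = G*b^2/2
b = 0.338 nm = 3.38e-10 m
E_line = 0.5 * 4.66418e+10 * (3.38e-10)^2 = 2.664e-09 J/m


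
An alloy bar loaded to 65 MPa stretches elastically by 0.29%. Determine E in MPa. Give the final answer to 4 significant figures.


E = sigma / epsilon
epsilon = 0.29% = 2.9e-03
E = 65 / 2.9e-03
E = 22410 MPa


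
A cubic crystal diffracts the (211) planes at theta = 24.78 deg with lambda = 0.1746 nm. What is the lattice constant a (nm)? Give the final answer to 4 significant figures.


d = lambda / (2*sin(theta))
d = 0.1746 / (2*sin(24.78 deg))
d = 0.208286 nm
a = d * sqrt(h^2+k^2+l^2) = 0.208286 * sqrt(6)
a = 0.5102 nm


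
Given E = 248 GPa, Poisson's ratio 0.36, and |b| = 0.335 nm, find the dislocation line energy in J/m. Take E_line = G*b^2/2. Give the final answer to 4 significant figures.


Step 1: G = E / (2*(1+nu))
G = 248 / (2*(1+0.36)) = 91.1765 GPa = 9.11765e+10 Pa
Step 2: E_line = G*b^2/2
b = 0.335 nm = 3.35e-10 m
E_line = 0.5 * 9.11765e+10 * (3.35e-10)^2 = 5.116e-09 J/m


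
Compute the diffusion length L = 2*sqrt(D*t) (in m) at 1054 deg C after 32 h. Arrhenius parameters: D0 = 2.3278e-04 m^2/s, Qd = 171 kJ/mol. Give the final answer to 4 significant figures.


Step 1: D = D0 * exp(-Qd/(R*T))
T = 1327.15 K
D = 2.3278e-04 * exp(-171e3 / (8.314 * 1327.15)) = 4.32911e-11 m^2/s
Step 2: L = 2*sqrt(D*t)
t = 32 h = 115200 s
L = 2*sqrt(4.32911e-11 * 115200) = 4.466e-03 m


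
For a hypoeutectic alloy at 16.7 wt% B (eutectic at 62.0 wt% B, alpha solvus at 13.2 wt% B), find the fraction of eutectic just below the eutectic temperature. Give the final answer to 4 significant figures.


f_primary = (C_e - C0) / (C_e - C_alpha_max)
f_primary = (62.0 - 16.7) / (62.0 - 13.2)
f_primary = 0.928279
f_eutectic = 1 - 0.928279 = 0.07172


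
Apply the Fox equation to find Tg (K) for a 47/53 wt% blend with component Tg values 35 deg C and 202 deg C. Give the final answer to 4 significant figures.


1/Tg = w1/Tg1 + w2/Tg2 (in Kelvin)
Tg1 = 308.15 K, Tg2 = 475.15 K
1/Tg = 0.47/308.15 + 0.53/475.15
Tg = 378.7 K


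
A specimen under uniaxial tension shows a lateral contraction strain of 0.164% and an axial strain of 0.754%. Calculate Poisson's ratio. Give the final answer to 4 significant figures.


nu = -epsilon_lat / epsilon_axial
Lateral strain is contraction (negative), so using magnitudes:
nu = 0.164 / 0.754
nu = 0.2175


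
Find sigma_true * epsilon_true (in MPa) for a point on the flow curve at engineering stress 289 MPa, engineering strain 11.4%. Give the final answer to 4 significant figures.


sigma_true = sigma_eng * (1 + epsilon_eng)
sigma_true = 289 * (1 + 0.114) = 321.946 MPa
epsilon_true = ln(1 + epsilon_eng)
epsilon_true = ln(1 + 0.114) = 0.107957
sigma_true * epsilon_true = 321.946 * 0.107957 = 34.76 MPa


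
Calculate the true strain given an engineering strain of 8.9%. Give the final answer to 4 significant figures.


epsilon_true = ln(1 + epsilon_eng)
epsilon_true = ln(1 + 0.089)
epsilon_true = 0.08526


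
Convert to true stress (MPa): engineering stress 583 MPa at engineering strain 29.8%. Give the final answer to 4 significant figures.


sigma_true = sigma_eng * (1 + epsilon_eng)
sigma_true = 583 * (1 + 0.298)
sigma_true = 756.7 MPa


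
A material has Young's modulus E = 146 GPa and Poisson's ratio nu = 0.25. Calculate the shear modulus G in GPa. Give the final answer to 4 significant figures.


G = E / (2*(1+nu))
G = 146 / (2*(1+0.25))
G = 58.4 GPa


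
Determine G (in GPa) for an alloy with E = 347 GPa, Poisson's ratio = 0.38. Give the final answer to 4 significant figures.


G = E / (2*(1+nu))
G = 347 / (2*(1+0.38))
G = 125.7 GPa


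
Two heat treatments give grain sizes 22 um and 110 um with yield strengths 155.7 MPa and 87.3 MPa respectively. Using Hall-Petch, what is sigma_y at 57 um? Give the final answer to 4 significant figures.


sigma_y = sigma0 + k / sqrt(d)
1/sqrt(d1) = 1/sqrt(2.2e-05) = 213.201;  1/sqrt(d2) = 95.3463
k = (sigma1 - sigma2) / (1/sqrt(d1) - 1/sqrt(d2)) = (155.7 - 87.3) / (213.201 - 95.3463) = 0.580377 MPa*m^0.5
sigma0 = sigma1 - k/sqrt(d1) = 155.7 - 0.580377*213.201 = 31.9632 MPa
sigma_y(d3) = 31.9632 + 0.580377 / sqrt(5.7e-05) = 108.8 MPa


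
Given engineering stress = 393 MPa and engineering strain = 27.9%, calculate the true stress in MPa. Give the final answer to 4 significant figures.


sigma_true = sigma_eng * (1 + epsilon_eng)
sigma_true = 393 * (1 + 0.279)
sigma_true = 502.6 MPa


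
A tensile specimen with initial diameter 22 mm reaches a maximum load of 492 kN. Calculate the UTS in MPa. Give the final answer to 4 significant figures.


A0 = pi*(d/2)^2 = pi*(22/2)^2 = 380.133 mm^2
UTS = F_max / A0 = 492*1000 / 380.133
UTS = 1294 MPa


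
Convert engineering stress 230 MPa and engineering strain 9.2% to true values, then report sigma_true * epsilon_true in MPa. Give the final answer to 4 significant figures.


sigma_true = sigma_eng * (1 + epsilon_eng)
sigma_true = 230 * (1 + 0.092) = 251.16 MPa
epsilon_true = ln(1 + epsilon_eng)
epsilon_true = ln(1 + 0.092) = 0.0880109
sigma_true * epsilon_true = 251.16 * 0.0880109 = 22.1 MPa


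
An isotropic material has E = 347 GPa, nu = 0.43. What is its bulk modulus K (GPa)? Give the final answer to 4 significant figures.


K = E / (3*(1-2*nu))
K = 347 / (3*(1-2*0.43))
K = 826.2 GPa


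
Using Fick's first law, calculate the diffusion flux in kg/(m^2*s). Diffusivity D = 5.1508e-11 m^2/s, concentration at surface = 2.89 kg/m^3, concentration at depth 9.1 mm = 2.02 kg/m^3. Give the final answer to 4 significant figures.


J = -D * (dC/dx) = D * (C1 - C2) / dx
J = 5.1508e-11 * (2.89 - 2.02) / 9.1e-03
J = 4.924e-09 kg/(m^2*s)


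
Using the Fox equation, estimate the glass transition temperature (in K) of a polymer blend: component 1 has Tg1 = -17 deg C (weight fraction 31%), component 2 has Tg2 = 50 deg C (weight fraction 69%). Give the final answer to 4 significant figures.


1/Tg = w1/Tg1 + w2/Tg2 (in Kelvin)
Tg1 = 256.15 K, Tg2 = 323.15 K
1/Tg = 0.31/256.15 + 0.69/323.15
Tg = 298.9 K


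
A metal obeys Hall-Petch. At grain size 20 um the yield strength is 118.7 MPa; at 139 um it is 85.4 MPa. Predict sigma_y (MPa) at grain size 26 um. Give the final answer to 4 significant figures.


sigma_y = sigma0 + k / sqrt(d)
1/sqrt(d1) = 1/sqrt(2e-05) = 223.607;  1/sqrt(d2) = 84.8189
k = (sigma1 - sigma2) / (1/sqrt(d1) - 1/sqrt(d2)) = (118.7 - 85.4) / (223.607 - 84.8189) = 0.239934 MPa*m^0.5
sigma0 = sigma1 - k/sqrt(d1) = 118.7 - 0.239934*223.607 = 65.049 MPa
sigma_y(d3) = 65.049 + 0.239934 / sqrt(2.6e-05) = 112.1 MPa


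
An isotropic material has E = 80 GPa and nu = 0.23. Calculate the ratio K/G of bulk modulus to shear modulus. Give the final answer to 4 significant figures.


G = E / (2*(1+nu))
G = 80 / (2*(1+0.23)) = 32.5203 GPa
K = E / (3*(1-2*nu))
K = 80 / (3*(1-2*0.23)) = 49.3827 GPa
K/G = 49.3827 / 32.5203 = 1.519


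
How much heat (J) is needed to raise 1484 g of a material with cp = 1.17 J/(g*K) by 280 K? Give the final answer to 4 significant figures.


Q = m * cp * dT
Q = 1484 * 1.17 * 280
Q = 486200 J


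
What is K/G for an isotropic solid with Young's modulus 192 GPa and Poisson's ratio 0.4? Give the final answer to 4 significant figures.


G = E / (2*(1+nu))
G = 192 / (2*(1+0.4)) = 68.5714 GPa
K = E / (3*(1-2*nu))
K = 192 / (3*(1-2*0.4)) = 320 GPa
K/G = 320 / 68.5714 = 4.667


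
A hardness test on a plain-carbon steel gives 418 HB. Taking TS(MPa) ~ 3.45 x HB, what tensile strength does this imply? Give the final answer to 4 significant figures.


TS (MPa) = 3.45 * HB
TS = 3.45 * 418
TS = 1442 MPa


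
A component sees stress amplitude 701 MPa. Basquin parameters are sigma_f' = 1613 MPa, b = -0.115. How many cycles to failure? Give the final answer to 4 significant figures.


sigma_a = sigma_f' * (2*Nf)^b
2*Nf = (sigma_a / sigma_f')^(1/b)
2*Nf = (701 / 1613)^(1/-0.115)
2*Nf = 1403.13
Nf = 701.6 cycles


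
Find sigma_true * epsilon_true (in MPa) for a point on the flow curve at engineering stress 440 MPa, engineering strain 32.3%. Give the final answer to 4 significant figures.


sigma_true = sigma_eng * (1 + epsilon_eng)
sigma_true = 440 * (1 + 0.323) = 582.12 MPa
epsilon_true = ln(1 + epsilon_eng)
epsilon_true = ln(1 + 0.323) = 0.279902
sigma_true * epsilon_true = 582.12 * 0.279902 = 162.9 MPa


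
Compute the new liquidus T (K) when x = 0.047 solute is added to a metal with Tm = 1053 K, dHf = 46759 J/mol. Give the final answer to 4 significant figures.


dT = R*Tm^2*x / dHf
dT = 8.314 * 1053^2 * 0.047 / 46759
dT = 9.26615 K
T_new = 1053 - 9.26615 = 1044 K


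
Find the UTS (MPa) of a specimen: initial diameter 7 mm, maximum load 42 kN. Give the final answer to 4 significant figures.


A0 = pi*(d/2)^2 = pi*(7/2)^2 = 38.4845 mm^2
UTS = F_max / A0 = 42*1000 / 38.4845
UTS = 1091 MPa


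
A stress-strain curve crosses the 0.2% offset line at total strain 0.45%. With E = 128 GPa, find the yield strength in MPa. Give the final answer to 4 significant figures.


Offset strain = 0.002
Elastic strain at yield = total_strain - offset = 4.5e-03 - 0.002 = 2.5e-03
sigma_y = E * elastic_strain = 128000 * 2.5e-03
sigma_y = 320 MPa


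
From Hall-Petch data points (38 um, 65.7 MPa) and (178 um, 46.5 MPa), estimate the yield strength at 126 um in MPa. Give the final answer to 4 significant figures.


sigma_y = sigma0 + k / sqrt(d)
1/sqrt(d1) = 1/sqrt(3.8e-05) = 162.221;  1/sqrt(d2) = 74.9532
k = (sigma1 - sigma2) / (1/sqrt(d1) - 1/sqrt(d2)) = (65.7 - 46.5) / (162.221 - 74.9532) = 0.220011 MPa*m^0.5
sigma0 = sigma1 - k/sqrt(d1) = 65.7 - 0.220011*162.221 = 30.0095 MPa
sigma_y(d3) = 30.0095 + 0.220011 / sqrt(1.26e-04) = 49.61 MPa


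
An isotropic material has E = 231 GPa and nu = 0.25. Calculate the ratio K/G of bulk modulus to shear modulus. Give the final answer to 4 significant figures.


G = E / (2*(1+nu))
G = 231 / (2*(1+0.25)) = 92.4 GPa
K = E / (3*(1-2*nu))
K = 231 / (3*(1-2*0.25)) = 154 GPa
K/G = 154 / 92.4 = 1.667


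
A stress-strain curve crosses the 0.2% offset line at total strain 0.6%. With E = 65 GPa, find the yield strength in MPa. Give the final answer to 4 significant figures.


Offset strain = 0.002
Elastic strain at yield = total_strain - offset = 6e-03 - 0.002 = 4e-03
sigma_y = E * elastic_strain = 65000 * 4e-03
sigma_y = 260 MPa


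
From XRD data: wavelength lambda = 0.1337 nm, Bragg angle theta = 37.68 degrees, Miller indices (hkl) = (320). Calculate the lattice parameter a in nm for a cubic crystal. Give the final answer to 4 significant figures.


d = lambda / (2*sin(theta))
d = 0.1337 / (2*sin(37.68 deg))
d = 0.109366 nm
a = d * sqrt(h^2+k^2+l^2) = 0.109366 * sqrt(13)
a = 0.3943 nm


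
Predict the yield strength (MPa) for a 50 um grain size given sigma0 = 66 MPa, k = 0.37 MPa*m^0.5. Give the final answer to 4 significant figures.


sigma_y = sigma0 + k / sqrt(d)
d = 50 um = 5e-05 m
sigma_y = 66 + 0.37 / sqrt(5e-05)
sigma_y = 118.3 MPa


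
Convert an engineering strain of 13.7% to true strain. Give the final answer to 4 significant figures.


epsilon_true = ln(1 + epsilon_eng)
epsilon_true = ln(1 + 0.137)
epsilon_true = 0.1284


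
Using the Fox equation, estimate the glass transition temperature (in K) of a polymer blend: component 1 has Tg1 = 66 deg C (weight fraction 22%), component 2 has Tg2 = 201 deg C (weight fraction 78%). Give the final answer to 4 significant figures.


1/Tg = w1/Tg1 + w2/Tg2 (in Kelvin)
Tg1 = 339.15 K, Tg2 = 474.15 K
1/Tg = 0.22/339.15 + 0.78/474.15
Tg = 436 K


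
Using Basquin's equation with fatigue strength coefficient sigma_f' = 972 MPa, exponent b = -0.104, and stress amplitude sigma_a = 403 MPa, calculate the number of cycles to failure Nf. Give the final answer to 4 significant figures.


sigma_a = sigma_f' * (2*Nf)^b
2*Nf = (sigma_a / sigma_f')^(1/b)
2*Nf = (403 / 972)^(1/-0.104)
2*Nf = 4748.43
Nf = 2374 cycles


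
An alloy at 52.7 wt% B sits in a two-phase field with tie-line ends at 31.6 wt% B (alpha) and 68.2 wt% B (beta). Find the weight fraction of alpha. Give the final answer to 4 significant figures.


f_alpha = (C_beta - C0) / (C_beta - C_alpha)
f_alpha = (68.2 - 52.7) / (68.2 - 31.6)
f_alpha = 0.4235


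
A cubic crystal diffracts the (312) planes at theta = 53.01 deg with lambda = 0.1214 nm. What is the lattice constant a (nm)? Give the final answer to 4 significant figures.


d = lambda / (2*sin(theta))
d = 0.1214 / (2*sin(53.01 deg))
d = 0.0759946 nm
a = d * sqrt(h^2+k^2+l^2) = 0.0759946 * sqrt(14)
a = 0.2843 nm


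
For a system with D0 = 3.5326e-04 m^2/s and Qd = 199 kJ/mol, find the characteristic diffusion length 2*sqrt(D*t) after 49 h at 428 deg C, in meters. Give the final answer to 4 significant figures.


Step 1: D = D0 * exp(-Qd/(R*T))
T = 701.15 K
D = 3.5326e-04 * exp(-199e3 / (8.314 * 701.15)) = 5.27658e-19 m^2/s
Step 2: L = 2*sqrt(D*t)
t = 49 h = 176400 s
L = 2*sqrt(5.27658e-19 * 176400) = 6.102e-07 m


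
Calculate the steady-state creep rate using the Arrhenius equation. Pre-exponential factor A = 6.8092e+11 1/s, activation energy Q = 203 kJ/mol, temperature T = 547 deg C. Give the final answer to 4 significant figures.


rate = A * exp(-Q / (R*T))
T = 547 + 273.15 = 820.15 K
rate = 6.8092e+11 * exp(-203e3 / (8.314 * 820.15))
rate = 0.08012 1/s


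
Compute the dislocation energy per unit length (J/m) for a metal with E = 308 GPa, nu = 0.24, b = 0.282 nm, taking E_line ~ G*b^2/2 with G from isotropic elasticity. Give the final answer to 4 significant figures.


Step 1: G = E / (2*(1+nu))
G = 308 / (2*(1+0.24)) = 124.194 GPa = 1.24194e+11 Pa
Step 2: E_line = G*b^2/2
b = 0.282 nm = 2.82e-10 m
E_line = 0.5 * 1.24194e+11 * (2.82e-10)^2 = 4.938e-09 J/m


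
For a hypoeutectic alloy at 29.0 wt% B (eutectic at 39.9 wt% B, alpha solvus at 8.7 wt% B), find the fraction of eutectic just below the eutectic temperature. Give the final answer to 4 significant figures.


f_primary = (C_e - C0) / (C_e - C_alpha_max)
f_primary = (39.9 - 29.0) / (39.9 - 8.7)
f_primary = 0.349359
f_eutectic = 1 - 0.349359 = 0.6506


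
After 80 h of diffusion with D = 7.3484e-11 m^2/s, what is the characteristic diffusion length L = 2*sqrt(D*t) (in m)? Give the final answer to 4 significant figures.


t = 80 hr = 288000 s
Diffusion length = 2*sqrt(D*t)
= 2*sqrt(7.3484e-11 * 288000)
= 9.201e-03 m


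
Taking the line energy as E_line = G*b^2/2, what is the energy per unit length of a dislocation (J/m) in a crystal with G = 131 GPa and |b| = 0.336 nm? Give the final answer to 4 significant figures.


E = G*b^2/2
b = 0.336 nm = 3.36e-10 m
G = 131 GPa = 1.31e+11 Pa
E = 0.5 * 1.31e+11 * (3.36e-10)^2
E = 7.395e-09 J/m


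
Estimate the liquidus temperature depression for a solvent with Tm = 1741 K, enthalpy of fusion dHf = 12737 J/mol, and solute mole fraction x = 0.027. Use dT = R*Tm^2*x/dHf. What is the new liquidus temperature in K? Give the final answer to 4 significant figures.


dT = R*Tm^2*x / dHf
dT = 8.314 * 1741^2 * 0.027 / 12737
dT = 53.42 K
T_new = 1741 - 53.42 = 1688 K


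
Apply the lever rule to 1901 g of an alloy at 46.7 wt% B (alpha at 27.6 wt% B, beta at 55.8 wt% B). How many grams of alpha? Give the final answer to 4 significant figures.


f_alpha = (C_beta - C0) / (C_beta - C_alpha)
f_alpha = (55.8 - 46.7) / (55.8 - 27.6) = 0.322695
m_alpha = f_alpha * m_total = 0.322695 * 1901 = 613.4 g
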